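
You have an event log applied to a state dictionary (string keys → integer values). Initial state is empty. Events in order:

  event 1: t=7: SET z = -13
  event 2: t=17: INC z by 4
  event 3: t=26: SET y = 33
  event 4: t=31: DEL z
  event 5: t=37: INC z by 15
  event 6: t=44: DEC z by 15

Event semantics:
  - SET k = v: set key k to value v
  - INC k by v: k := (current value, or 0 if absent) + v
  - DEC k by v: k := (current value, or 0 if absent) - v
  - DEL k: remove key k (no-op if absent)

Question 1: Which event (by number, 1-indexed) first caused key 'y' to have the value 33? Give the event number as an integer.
Answer: 3

Derivation:
Looking for first event where y becomes 33:
  event 3: y (absent) -> 33  <-- first match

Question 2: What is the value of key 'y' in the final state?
Track key 'y' through all 6 events:
  event 1 (t=7: SET z = -13): y unchanged
  event 2 (t=17: INC z by 4): y unchanged
  event 3 (t=26: SET y = 33): y (absent) -> 33
  event 4 (t=31: DEL z): y unchanged
  event 5 (t=37: INC z by 15): y unchanged
  event 6 (t=44: DEC z by 15): y unchanged
Final: y = 33

Answer: 33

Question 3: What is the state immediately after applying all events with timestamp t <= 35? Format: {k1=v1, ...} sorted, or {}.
Answer: {y=33}

Derivation:
Apply events with t <= 35 (4 events):
  after event 1 (t=7: SET z = -13): {z=-13}
  after event 2 (t=17: INC z by 4): {z=-9}
  after event 3 (t=26: SET y = 33): {y=33, z=-9}
  after event 4 (t=31: DEL z): {y=33}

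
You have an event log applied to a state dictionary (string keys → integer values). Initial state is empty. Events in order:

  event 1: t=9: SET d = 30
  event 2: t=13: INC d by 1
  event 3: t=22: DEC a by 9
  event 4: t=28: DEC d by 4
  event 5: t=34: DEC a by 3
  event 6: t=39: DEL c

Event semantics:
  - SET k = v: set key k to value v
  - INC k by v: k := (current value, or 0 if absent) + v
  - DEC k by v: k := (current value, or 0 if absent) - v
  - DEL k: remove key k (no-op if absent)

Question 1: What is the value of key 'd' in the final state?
Track key 'd' through all 6 events:
  event 1 (t=9: SET d = 30): d (absent) -> 30
  event 2 (t=13: INC d by 1): d 30 -> 31
  event 3 (t=22: DEC a by 9): d unchanged
  event 4 (t=28: DEC d by 4): d 31 -> 27
  event 5 (t=34: DEC a by 3): d unchanged
  event 6 (t=39: DEL c): d unchanged
Final: d = 27

Answer: 27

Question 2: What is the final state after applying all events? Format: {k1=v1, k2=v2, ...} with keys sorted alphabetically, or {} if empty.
  after event 1 (t=9: SET d = 30): {d=30}
  after event 2 (t=13: INC d by 1): {d=31}
  after event 3 (t=22: DEC a by 9): {a=-9, d=31}
  after event 4 (t=28: DEC d by 4): {a=-9, d=27}
  after event 5 (t=34: DEC a by 3): {a=-12, d=27}
  after event 6 (t=39: DEL c): {a=-12, d=27}

Answer: {a=-12, d=27}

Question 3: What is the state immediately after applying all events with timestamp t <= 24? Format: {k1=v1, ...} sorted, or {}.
Answer: {a=-9, d=31}

Derivation:
Apply events with t <= 24 (3 events):
  after event 1 (t=9: SET d = 30): {d=30}
  after event 2 (t=13: INC d by 1): {d=31}
  after event 3 (t=22: DEC a by 9): {a=-9, d=31}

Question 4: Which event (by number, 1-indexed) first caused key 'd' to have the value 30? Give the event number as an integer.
Looking for first event where d becomes 30:
  event 1: d (absent) -> 30  <-- first match

Answer: 1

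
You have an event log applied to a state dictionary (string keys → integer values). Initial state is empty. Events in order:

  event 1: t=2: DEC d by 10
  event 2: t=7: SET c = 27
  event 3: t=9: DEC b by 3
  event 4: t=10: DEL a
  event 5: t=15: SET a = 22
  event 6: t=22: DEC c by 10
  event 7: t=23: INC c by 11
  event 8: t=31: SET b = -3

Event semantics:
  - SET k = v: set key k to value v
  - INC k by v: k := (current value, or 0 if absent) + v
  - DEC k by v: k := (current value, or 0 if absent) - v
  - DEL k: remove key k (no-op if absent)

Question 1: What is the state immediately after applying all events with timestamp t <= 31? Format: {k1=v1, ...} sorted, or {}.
Apply events with t <= 31 (8 events):
  after event 1 (t=2: DEC d by 10): {d=-10}
  after event 2 (t=7: SET c = 27): {c=27, d=-10}
  after event 3 (t=9: DEC b by 3): {b=-3, c=27, d=-10}
  after event 4 (t=10: DEL a): {b=-3, c=27, d=-10}
  after event 5 (t=15: SET a = 22): {a=22, b=-3, c=27, d=-10}
  after event 6 (t=22: DEC c by 10): {a=22, b=-3, c=17, d=-10}
  after event 7 (t=23: INC c by 11): {a=22, b=-3, c=28, d=-10}
  after event 8 (t=31: SET b = -3): {a=22, b=-3, c=28, d=-10}

Answer: {a=22, b=-3, c=28, d=-10}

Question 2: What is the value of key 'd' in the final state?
Answer: -10

Derivation:
Track key 'd' through all 8 events:
  event 1 (t=2: DEC d by 10): d (absent) -> -10
  event 2 (t=7: SET c = 27): d unchanged
  event 3 (t=9: DEC b by 3): d unchanged
  event 4 (t=10: DEL a): d unchanged
  event 5 (t=15: SET a = 22): d unchanged
  event 6 (t=22: DEC c by 10): d unchanged
  event 7 (t=23: INC c by 11): d unchanged
  event 8 (t=31: SET b = -3): d unchanged
Final: d = -10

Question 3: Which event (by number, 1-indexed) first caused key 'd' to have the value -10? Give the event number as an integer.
Answer: 1

Derivation:
Looking for first event where d becomes -10:
  event 1: d (absent) -> -10  <-- first match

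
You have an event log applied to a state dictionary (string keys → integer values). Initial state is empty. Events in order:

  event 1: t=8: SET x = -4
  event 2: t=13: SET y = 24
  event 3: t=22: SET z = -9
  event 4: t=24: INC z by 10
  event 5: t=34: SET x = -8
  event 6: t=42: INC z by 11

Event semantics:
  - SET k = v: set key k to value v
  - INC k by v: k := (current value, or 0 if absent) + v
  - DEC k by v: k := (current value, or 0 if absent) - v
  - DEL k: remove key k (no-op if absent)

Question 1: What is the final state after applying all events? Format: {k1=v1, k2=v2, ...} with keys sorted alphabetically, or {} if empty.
  after event 1 (t=8: SET x = -4): {x=-4}
  after event 2 (t=13: SET y = 24): {x=-4, y=24}
  after event 3 (t=22: SET z = -9): {x=-4, y=24, z=-9}
  after event 4 (t=24: INC z by 10): {x=-4, y=24, z=1}
  after event 5 (t=34: SET x = -8): {x=-8, y=24, z=1}
  after event 6 (t=42: INC z by 11): {x=-8, y=24, z=12}

Answer: {x=-8, y=24, z=12}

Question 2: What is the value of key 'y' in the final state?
Track key 'y' through all 6 events:
  event 1 (t=8: SET x = -4): y unchanged
  event 2 (t=13: SET y = 24): y (absent) -> 24
  event 3 (t=22: SET z = -9): y unchanged
  event 4 (t=24: INC z by 10): y unchanged
  event 5 (t=34: SET x = -8): y unchanged
  event 6 (t=42: INC z by 11): y unchanged
Final: y = 24

Answer: 24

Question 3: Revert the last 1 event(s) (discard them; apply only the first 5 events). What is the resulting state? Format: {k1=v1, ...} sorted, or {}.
Keep first 5 events (discard last 1):
  after event 1 (t=8: SET x = -4): {x=-4}
  after event 2 (t=13: SET y = 24): {x=-4, y=24}
  after event 3 (t=22: SET z = -9): {x=-4, y=24, z=-9}
  after event 4 (t=24: INC z by 10): {x=-4, y=24, z=1}
  after event 5 (t=34: SET x = -8): {x=-8, y=24, z=1}

Answer: {x=-8, y=24, z=1}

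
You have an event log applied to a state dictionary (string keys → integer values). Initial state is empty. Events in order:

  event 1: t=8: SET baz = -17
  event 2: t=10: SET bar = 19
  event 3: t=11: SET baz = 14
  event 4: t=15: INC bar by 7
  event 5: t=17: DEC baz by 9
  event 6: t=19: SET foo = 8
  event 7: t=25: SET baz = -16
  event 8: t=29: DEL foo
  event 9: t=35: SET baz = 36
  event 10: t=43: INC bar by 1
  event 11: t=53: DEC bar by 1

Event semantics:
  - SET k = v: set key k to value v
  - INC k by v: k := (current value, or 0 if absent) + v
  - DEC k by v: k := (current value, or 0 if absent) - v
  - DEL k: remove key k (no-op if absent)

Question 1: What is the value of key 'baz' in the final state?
Track key 'baz' through all 11 events:
  event 1 (t=8: SET baz = -17): baz (absent) -> -17
  event 2 (t=10: SET bar = 19): baz unchanged
  event 3 (t=11: SET baz = 14): baz -17 -> 14
  event 4 (t=15: INC bar by 7): baz unchanged
  event 5 (t=17: DEC baz by 9): baz 14 -> 5
  event 6 (t=19: SET foo = 8): baz unchanged
  event 7 (t=25: SET baz = -16): baz 5 -> -16
  event 8 (t=29: DEL foo): baz unchanged
  event 9 (t=35: SET baz = 36): baz -16 -> 36
  event 10 (t=43: INC bar by 1): baz unchanged
  event 11 (t=53: DEC bar by 1): baz unchanged
Final: baz = 36

Answer: 36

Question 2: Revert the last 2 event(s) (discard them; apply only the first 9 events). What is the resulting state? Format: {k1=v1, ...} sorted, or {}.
Answer: {bar=26, baz=36}

Derivation:
Keep first 9 events (discard last 2):
  after event 1 (t=8: SET baz = -17): {baz=-17}
  after event 2 (t=10: SET bar = 19): {bar=19, baz=-17}
  after event 3 (t=11: SET baz = 14): {bar=19, baz=14}
  after event 4 (t=15: INC bar by 7): {bar=26, baz=14}
  after event 5 (t=17: DEC baz by 9): {bar=26, baz=5}
  after event 6 (t=19: SET foo = 8): {bar=26, baz=5, foo=8}
  after event 7 (t=25: SET baz = -16): {bar=26, baz=-16, foo=8}
  after event 8 (t=29: DEL foo): {bar=26, baz=-16}
  after event 9 (t=35: SET baz = 36): {bar=26, baz=36}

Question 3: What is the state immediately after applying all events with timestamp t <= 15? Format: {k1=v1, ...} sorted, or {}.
Answer: {bar=26, baz=14}

Derivation:
Apply events with t <= 15 (4 events):
  after event 1 (t=8: SET baz = -17): {baz=-17}
  after event 2 (t=10: SET bar = 19): {bar=19, baz=-17}
  after event 3 (t=11: SET baz = 14): {bar=19, baz=14}
  after event 4 (t=15: INC bar by 7): {bar=26, baz=14}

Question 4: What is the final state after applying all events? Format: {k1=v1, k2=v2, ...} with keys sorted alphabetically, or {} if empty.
  after event 1 (t=8: SET baz = -17): {baz=-17}
  after event 2 (t=10: SET bar = 19): {bar=19, baz=-17}
  after event 3 (t=11: SET baz = 14): {bar=19, baz=14}
  after event 4 (t=15: INC bar by 7): {bar=26, baz=14}
  after event 5 (t=17: DEC baz by 9): {bar=26, baz=5}
  after event 6 (t=19: SET foo = 8): {bar=26, baz=5, foo=8}
  after event 7 (t=25: SET baz = -16): {bar=26, baz=-16, foo=8}
  after event 8 (t=29: DEL foo): {bar=26, baz=-16}
  after event 9 (t=35: SET baz = 36): {bar=26, baz=36}
  after event 10 (t=43: INC bar by 1): {bar=27, baz=36}
  after event 11 (t=53: DEC bar by 1): {bar=26, baz=36}

Answer: {bar=26, baz=36}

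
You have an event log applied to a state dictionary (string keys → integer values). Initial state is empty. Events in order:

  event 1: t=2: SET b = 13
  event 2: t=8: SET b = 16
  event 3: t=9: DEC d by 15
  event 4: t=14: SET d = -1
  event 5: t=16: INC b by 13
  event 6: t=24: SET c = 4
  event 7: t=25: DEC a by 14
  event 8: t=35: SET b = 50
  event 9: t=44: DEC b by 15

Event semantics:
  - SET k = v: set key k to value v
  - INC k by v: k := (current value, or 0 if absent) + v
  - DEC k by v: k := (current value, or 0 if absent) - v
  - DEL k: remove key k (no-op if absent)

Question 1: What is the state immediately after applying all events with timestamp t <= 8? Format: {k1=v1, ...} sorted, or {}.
Answer: {b=16}

Derivation:
Apply events with t <= 8 (2 events):
  after event 1 (t=2: SET b = 13): {b=13}
  after event 2 (t=8: SET b = 16): {b=16}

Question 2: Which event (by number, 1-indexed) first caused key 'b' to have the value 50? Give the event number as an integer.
Answer: 8

Derivation:
Looking for first event where b becomes 50:
  event 1: b = 13
  event 2: b = 16
  event 3: b = 16
  event 4: b = 16
  event 5: b = 29
  event 6: b = 29
  event 7: b = 29
  event 8: b 29 -> 50  <-- first match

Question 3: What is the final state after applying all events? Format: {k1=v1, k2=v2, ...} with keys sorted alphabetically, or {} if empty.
Answer: {a=-14, b=35, c=4, d=-1}

Derivation:
  after event 1 (t=2: SET b = 13): {b=13}
  after event 2 (t=8: SET b = 16): {b=16}
  after event 3 (t=9: DEC d by 15): {b=16, d=-15}
  after event 4 (t=14: SET d = -1): {b=16, d=-1}
  after event 5 (t=16: INC b by 13): {b=29, d=-1}
  after event 6 (t=24: SET c = 4): {b=29, c=4, d=-1}
  after event 7 (t=25: DEC a by 14): {a=-14, b=29, c=4, d=-1}
  after event 8 (t=35: SET b = 50): {a=-14, b=50, c=4, d=-1}
  after event 9 (t=44: DEC b by 15): {a=-14, b=35, c=4, d=-1}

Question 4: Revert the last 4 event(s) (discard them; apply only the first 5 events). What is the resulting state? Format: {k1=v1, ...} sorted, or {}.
Keep first 5 events (discard last 4):
  after event 1 (t=2: SET b = 13): {b=13}
  after event 2 (t=8: SET b = 16): {b=16}
  after event 3 (t=9: DEC d by 15): {b=16, d=-15}
  after event 4 (t=14: SET d = -1): {b=16, d=-1}
  after event 5 (t=16: INC b by 13): {b=29, d=-1}

Answer: {b=29, d=-1}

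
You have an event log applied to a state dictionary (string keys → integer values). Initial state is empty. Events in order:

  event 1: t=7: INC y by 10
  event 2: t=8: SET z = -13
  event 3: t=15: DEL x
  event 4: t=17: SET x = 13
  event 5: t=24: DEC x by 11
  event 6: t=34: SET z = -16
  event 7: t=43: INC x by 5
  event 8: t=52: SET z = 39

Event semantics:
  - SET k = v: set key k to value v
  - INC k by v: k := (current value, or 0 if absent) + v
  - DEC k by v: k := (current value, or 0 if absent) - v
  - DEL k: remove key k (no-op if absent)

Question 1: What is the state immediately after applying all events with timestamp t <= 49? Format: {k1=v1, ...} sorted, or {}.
Apply events with t <= 49 (7 events):
  after event 1 (t=7: INC y by 10): {y=10}
  after event 2 (t=8: SET z = -13): {y=10, z=-13}
  after event 3 (t=15: DEL x): {y=10, z=-13}
  after event 4 (t=17: SET x = 13): {x=13, y=10, z=-13}
  after event 5 (t=24: DEC x by 11): {x=2, y=10, z=-13}
  after event 6 (t=34: SET z = -16): {x=2, y=10, z=-16}
  after event 7 (t=43: INC x by 5): {x=7, y=10, z=-16}

Answer: {x=7, y=10, z=-16}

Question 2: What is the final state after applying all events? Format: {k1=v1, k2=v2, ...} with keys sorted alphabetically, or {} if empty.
  after event 1 (t=7: INC y by 10): {y=10}
  after event 2 (t=8: SET z = -13): {y=10, z=-13}
  after event 3 (t=15: DEL x): {y=10, z=-13}
  after event 4 (t=17: SET x = 13): {x=13, y=10, z=-13}
  after event 5 (t=24: DEC x by 11): {x=2, y=10, z=-13}
  after event 6 (t=34: SET z = -16): {x=2, y=10, z=-16}
  after event 7 (t=43: INC x by 5): {x=7, y=10, z=-16}
  after event 8 (t=52: SET z = 39): {x=7, y=10, z=39}

Answer: {x=7, y=10, z=39}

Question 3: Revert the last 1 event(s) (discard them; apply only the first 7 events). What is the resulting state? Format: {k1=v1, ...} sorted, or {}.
Keep first 7 events (discard last 1):
  after event 1 (t=7: INC y by 10): {y=10}
  after event 2 (t=8: SET z = -13): {y=10, z=-13}
  after event 3 (t=15: DEL x): {y=10, z=-13}
  after event 4 (t=17: SET x = 13): {x=13, y=10, z=-13}
  after event 5 (t=24: DEC x by 11): {x=2, y=10, z=-13}
  after event 6 (t=34: SET z = -16): {x=2, y=10, z=-16}
  after event 7 (t=43: INC x by 5): {x=7, y=10, z=-16}

Answer: {x=7, y=10, z=-16}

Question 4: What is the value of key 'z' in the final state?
Answer: 39

Derivation:
Track key 'z' through all 8 events:
  event 1 (t=7: INC y by 10): z unchanged
  event 2 (t=8: SET z = -13): z (absent) -> -13
  event 3 (t=15: DEL x): z unchanged
  event 4 (t=17: SET x = 13): z unchanged
  event 5 (t=24: DEC x by 11): z unchanged
  event 6 (t=34: SET z = -16): z -13 -> -16
  event 7 (t=43: INC x by 5): z unchanged
  event 8 (t=52: SET z = 39): z -16 -> 39
Final: z = 39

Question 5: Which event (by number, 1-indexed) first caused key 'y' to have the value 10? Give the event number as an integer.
Answer: 1

Derivation:
Looking for first event where y becomes 10:
  event 1: y (absent) -> 10  <-- first match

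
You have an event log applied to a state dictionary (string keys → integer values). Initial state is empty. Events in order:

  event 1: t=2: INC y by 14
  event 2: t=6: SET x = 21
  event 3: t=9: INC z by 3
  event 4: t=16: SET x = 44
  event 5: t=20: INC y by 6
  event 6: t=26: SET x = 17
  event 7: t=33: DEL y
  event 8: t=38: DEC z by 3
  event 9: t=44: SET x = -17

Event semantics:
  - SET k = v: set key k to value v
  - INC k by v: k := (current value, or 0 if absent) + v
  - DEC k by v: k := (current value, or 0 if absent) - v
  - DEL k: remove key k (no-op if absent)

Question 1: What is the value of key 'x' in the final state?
Track key 'x' through all 9 events:
  event 1 (t=2: INC y by 14): x unchanged
  event 2 (t=6: SET x = 21): x (absent) -> 21
  event 3 (t=9: INC z by 3): x unchanged
  event 4 (t=16: SET x = 44): x 21 -> 44
  event 5 (t=20: INC y by 6): x unchanged
  event 6 (t=26: SET x = 17): x 44 -> 17
  event 7 (t=33: DEL y): x unchanged
  event 8 (t=38: DEC z by 3): x unchanged
  event 9 (t=44: SET x = -17): x 17 -> -17
Final: x = -17

Answer: -17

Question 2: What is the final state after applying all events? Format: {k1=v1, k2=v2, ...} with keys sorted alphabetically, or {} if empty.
Answer: {x=-17, z=0}

Derivation:
  after event 1 (t=2: INC y by 14): {y=14}
  after event 2 (t=6: SET x = 21): {x=21, y=14}
  after event 3 (t=9: INC z by 3): {x=21, y=14, z=3}
  after event 4 (t=16: SET x = 44): {x=44, y=14, z=3}
  after event 5 (t=20: INC y by 6): {x=44, y=20, z=3}
  after event 6 (t=26: SET x = 17): {x=17, y=20, z=3}
  after event 7 (t=33: DEL y): {x=17, z=3}
  after event 8 (t=38: DEC z by 3): {x=17, z=0}
  after event 9 (t=44: SET x = -17): {x=-17, z=0}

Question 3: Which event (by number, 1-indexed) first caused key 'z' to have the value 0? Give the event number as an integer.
Answer: 8

Derivation:
Looking for first event where z becomes 0:
  event 3: z = 3
  event 4: z = 3
  event 5: z = 3
  event 6: z = 3
  event 7: z = 3
  event 8: z 3 -> 0  <-- first match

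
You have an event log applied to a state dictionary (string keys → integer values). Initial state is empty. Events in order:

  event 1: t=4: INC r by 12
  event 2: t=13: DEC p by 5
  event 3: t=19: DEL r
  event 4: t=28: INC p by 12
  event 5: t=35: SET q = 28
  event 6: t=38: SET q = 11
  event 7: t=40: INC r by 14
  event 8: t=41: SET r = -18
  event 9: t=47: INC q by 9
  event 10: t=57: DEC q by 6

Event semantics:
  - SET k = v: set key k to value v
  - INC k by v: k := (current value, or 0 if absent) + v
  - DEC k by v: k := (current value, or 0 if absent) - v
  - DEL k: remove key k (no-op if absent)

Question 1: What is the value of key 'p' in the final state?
Track key 'p' through all 10 events:
  event 1 (t=4: INC r by 12): p unchanged
  event 2 (t=13: DEC p by 5): p (absent) -> -5
  event 3 (t=19: DEL r): p unchanged
  event 4 (t=28: INC p by 12): p -5 -> 7
  event 5 (t=35: SET q = 28): p unchanged
  event 6 (t=38: SET q = 11): p unchanged
  event 7 (t=40: INC r by 14): p unchanged
  event 8 (t=41: SET r = -18): p unchanged
  event 9 (t=47: INC q by 9): p unchanged
  event 10 (t=57: DEC q by 6): p unchanged
Final: p = 7

Answer: 7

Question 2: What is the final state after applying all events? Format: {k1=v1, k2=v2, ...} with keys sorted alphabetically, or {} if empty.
  after event 1 (t=4: INC r by 12): {r=12}
  after event 2 (t=13: DEC p by 5): {p=-5, r=12}
  after event 3 (t=19: DEL r): {p=-5}
  after event 4 (t=28: INC p by 12): {p=7}
  after event 5 (t=35: SET q = 28): {p=7, q=28}
  after event 6 (t=38: SET q = 11): {p=7, q=11}
  after event 7 (t=40: INC r by 14): {p=7, q=11, r=14}
  after event 8 (t=41: SET r = -18): {p=7, q=11, r=-18}
  after event 9 (t=47: INC q by 9): {p=7, q=20, r=-18}
  after event 10 (t=57: DEC q by 6): {p=7, q=14, r=-18}

Answer: {p=7, q=14, r=-18}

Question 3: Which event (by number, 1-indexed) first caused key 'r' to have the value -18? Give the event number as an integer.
Looking for first event where r becomes -18:
  event 1: r = 12
  event 2: r = 12
  event 3: r = (absent)
  event 7: r = 14
  event 8: r 14 -> -18  <-- first match

Answer: 8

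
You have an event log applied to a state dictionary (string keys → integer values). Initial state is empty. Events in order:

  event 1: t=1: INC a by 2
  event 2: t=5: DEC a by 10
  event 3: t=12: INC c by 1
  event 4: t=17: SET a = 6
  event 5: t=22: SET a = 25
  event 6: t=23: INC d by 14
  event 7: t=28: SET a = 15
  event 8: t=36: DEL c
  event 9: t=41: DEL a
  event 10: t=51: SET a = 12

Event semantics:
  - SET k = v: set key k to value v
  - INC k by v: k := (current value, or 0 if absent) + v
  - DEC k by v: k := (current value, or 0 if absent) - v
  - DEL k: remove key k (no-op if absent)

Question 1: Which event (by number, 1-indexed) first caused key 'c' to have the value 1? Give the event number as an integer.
Answer: 3

Derivation:
Looking for first event where c becomes 1:
  event 3: c (absent) -> 1  <-- first match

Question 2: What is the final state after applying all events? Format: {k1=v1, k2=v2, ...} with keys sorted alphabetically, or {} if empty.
Answer: {a=12, d=14}

Derivation:
  after event 1 (t=1: INC a by 2): {a=2}
  after event 2 (t=5: DEC a by 10): {a=-8}
  after event 3 (t=12: INC c by 1): {a=-8, c=1}
  after event 4 (t=17: SET a = 6): {a=6, c=1}
  after event 5 (t=22: SET a = 25): {a=25, c=1}
  after event 6 (t=23: INC d by 14): {a=25, c=1, d=14}
  after event 7 (t=28: SET a = 15): {a=15, c=1, d=14}
  after event 8 (t=36: DEL c): {a=15, d=14}
  after event 9 (t=41: DEL a): {d=14}
  after event 10 (t=51: SET a = 12): {a=12, d=14}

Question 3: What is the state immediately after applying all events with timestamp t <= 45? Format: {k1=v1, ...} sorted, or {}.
Apply events with t <= 45 (9 events):
  after event 1 (t=1: INC a by 2): {a=2}
  after event 2 (t=5: DEC a by 10): {a=-8}
  after event 3 (t=12: INC c by 1): {a=-8, c=1}
  after event 4 (t=17: SET a = 6): {a=6, c=1}
  after event 5 (t=22: SET a = 25): {a=25, c=1}
  after event 6 (t=23: INC d by 14): {a=25, c=1, d=14}
  after event 7 (t=28: SET a = 15): {a=15, c=1, d=14}
  after event 8 (t=36: DEL c): {a=15, d=14}
  after event 9 (t=41: DEL a): {d=14}

Answer: {d=14}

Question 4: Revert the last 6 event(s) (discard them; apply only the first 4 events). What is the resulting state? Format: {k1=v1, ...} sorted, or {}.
Answer: {a=6, c=1}

Derivation:
Keep first 4 events (discard last 6):
  after event 1 (t=1: INC a by 2): {a=2}
  after event 2 (t=5: DEC a by 10): {a=-8}
  after event 3 (t=12: INC c by 1): {a=-8, c=1}
  after event 4 (t=17: SET a = 6): {a=6, c=1}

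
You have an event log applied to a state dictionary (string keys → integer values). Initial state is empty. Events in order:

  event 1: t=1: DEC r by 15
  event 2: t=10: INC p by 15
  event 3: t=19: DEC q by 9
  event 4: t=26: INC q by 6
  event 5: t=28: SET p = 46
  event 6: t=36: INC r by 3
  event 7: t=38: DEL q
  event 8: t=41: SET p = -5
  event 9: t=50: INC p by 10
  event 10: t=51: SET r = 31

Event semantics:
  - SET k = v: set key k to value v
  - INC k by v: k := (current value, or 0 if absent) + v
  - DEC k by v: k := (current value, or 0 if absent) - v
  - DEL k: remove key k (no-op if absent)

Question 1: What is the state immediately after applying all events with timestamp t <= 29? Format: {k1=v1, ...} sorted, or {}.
Answer: {p=46, q=-3, r=-15}

Derivation:
Apply events with t <= 29 (5 events):
  after event 1 (t=1: DEC r by 15): {r=-15}
  after event 2 (t=10: INC p by 15): {p=15, r=-15}
  after event 3 (t=19: DEC q by 9): {p=15, q=-9, r=-15}
  after event 4 (t=26: INC q by 6): {p=15, q=-3, r=-15}
  after event 5 (t=28: SET p = 46): {p=46, q=-3, r=-15}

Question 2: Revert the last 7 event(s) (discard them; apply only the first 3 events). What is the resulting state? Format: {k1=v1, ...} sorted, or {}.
Keep first 3 events (discard last 7):
  after event 1 (t=1: DEC r by 15): {r=-15}
  after event 2 (t=10: INC p by 15): {p=15, r=-15}
  after event 3 (t=19: DEC q by 9): {p=15, q=-9, r=-15}

Answer: {p=15, q=-9, r=-15}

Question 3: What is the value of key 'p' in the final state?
Answer: 5

Derivation:
Track key 'p' through all 10 events:
  event 1 (t=1: DEC r by 15): p unchanged
  event 2 (t=10: INC p by 15): p (absent) -> 15
  event 3 (t=19: DEC q by 9): p unchanged
  event 4 (t=26: INC q by 6): p unchanged
  event 5 (t=28: SET p = 46): p 15 -> 46
  event 6 (t=36: INC r by 3): p unchanged
  event 7 (t=38: DEL q): p unchanged
  event 8 (t=41: SET p = -5): p 46 -> -5
  event 9 (t=50: INC p by 10): p -5 -> 5
  event 10 (t=51: SET r = 31): p unchanged
Final: p = 5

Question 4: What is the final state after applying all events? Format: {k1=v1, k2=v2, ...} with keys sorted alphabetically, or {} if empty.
  after event 1 (t=1: DEC r by 15): {r=-15}
  after event 2 (t=10: INC p by 15): {p=15, r=-15}
  after event 3 (t=19: DEC q by 9): {p=15, q=-9, r=-15}
  after event 4 (t=26: INC q by 6): {p=15, q=-3, r=-15}
  after event 5 (t=28: SET p = 46): {p=46, q=-3, r=-15}
  after event 6 (t=36: INC r by 3): {p=46, q=-3, r=-12}
  after event 7 (t=38: DEL q): {p=46, r=-12}
  after event 8 (t=41: SET p = -5): {p=-5, r=-12}
  after event 9 (t=50: INC p by 10): {p=5, r=-12}
  after event 10 (t=51: SET r = 31): {p=5, r=31}

Answer: {p=5, r=31}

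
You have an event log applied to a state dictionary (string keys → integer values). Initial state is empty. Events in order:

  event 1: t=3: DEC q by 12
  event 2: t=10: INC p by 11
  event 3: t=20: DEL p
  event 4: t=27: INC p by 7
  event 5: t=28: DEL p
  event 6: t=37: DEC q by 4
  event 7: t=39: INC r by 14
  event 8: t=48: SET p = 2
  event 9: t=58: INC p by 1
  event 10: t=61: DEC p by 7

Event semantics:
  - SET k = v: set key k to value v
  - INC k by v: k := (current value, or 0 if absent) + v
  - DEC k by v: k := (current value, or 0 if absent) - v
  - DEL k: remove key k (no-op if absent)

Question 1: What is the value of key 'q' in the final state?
Answer: -16

Derivation:
Track key 'q' through all 10 events:
  event 1 (t=3: DEC q by 12): q (absent) -> -12
  event 2 (t=10: INC p by 11): q unchanged
  event 3 (t=20: DEL p): q unchanged
  event 4 (t=27: INC p by 7): q unchanged
  event 5 (t=28: DEL p): q unchanged
  event 6 (t=37: DEC q by 4): q -12 -> -16
  event 7 (t=39: INC r by 14): q unchanged
  event 8 (t=48: SET p = 2): q unchanged
  event 9 (t=58: INC p by 1): q unchanged
  event 10 (t=61: DEC p by 7): q unchanged
Final: q = -16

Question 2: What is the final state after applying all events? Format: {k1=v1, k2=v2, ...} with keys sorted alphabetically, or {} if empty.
  after event 1 (t=3: DEC q by 12): {q=-12}
  after event 2 (t=10: INC p by 11): {p=11, q=-12}
  after event 3 (t=20: DEL p): {q=-12}
  after event 4 (t=27: INC p by 7): {p=7, q=-12}
  after event 5 (t=28: DEL p): {q=-12}
  after event 6 (t=37: DEC q by 4): {q=-16}
  after event 7 (t=39: INC r by 14): {q=-16, r=14}
  after event 8 (t=48: SET p = 2): {p=2, q=-16, r=14}
  after event 9 (t=58: INC p by 1): {p=3, q=-16, r=14}
  after event 10 (t=61: DEC p by 7): {p=-4, q=-16, r=14}

Answer: {p=-4, q=-16, r=14}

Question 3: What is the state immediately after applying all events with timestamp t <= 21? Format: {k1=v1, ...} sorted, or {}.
Apply events with t <= 21 (3 events):
  after event 1 (t=3: DEC q by 12): {q=-12}
  after event 2 (t=10: INC p by 11): {p=11, q=-12}
  after event 3 (t=20: DEL p): {q=-12}

Answer: {q=-12}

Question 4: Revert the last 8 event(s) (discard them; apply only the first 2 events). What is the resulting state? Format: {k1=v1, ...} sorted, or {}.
Keep first 2 events (discard last 8):
  after event 1 (t=3: DEC q by 12): {q=-12}
  after event 2 (t=10: INC p by 11): {p=11, q=-12}

Answer: {p=11, q=-12}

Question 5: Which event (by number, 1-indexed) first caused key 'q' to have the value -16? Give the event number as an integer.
Looking for first event where q becomes -16:
  event 1: q = -12
  event 2: q = -12
  event 3: q = -12
  event 4: q = -12
  event 5: q = -12
  event 6: q -12 -> -16  <-- first match

Answer: 6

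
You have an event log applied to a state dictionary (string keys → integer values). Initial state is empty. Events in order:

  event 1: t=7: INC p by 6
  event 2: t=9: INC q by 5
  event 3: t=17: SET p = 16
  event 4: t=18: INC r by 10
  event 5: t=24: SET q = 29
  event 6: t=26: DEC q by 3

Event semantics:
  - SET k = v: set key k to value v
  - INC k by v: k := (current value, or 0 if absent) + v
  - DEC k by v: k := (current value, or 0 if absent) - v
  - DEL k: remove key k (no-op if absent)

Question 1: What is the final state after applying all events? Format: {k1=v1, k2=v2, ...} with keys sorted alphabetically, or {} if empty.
Answer: {p=16, q=26, r=10}

Derivation:
  after event 1 (t=7: INC p by 6): {p=6}
  after event 2 (t=9: INC q by 5): {p=6, q=5}
  after event 3 (t=17: SET p = 16): {p=16, q=5}
  after event 4 (t=18: INC r by 10): {p=16, q=5, r=10}
  after event 5 (t=24: SET q = 29): {p=16, q=29, r=10}
  after event 6 (t=26: DEC q by 3): {p=16, q=26, r=10}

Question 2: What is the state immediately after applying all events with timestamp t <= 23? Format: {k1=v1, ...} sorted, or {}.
Apply events with t <= 23 (4 events):
  after event 1 (t=7: INC p by 6): {p=6}
  after event 2 (t=9: INC q by 5): {p=6, q=5}
  after event 3 (t=17: SET p = 16): {p=16, q=5}
  after event 4 (t=18: INC r by 10): {p=16, q=5, r=10}

Answer: {p=16, q=5, r=10}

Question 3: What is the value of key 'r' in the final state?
Answer: 10

Derivation:
Track key 'r' through all 6 events:
  event 1 (t=7: INC p by 6): r unchanged
  event 2 (t=9: INC q by 5): r unchanged
  event 3 (t=17: SET p = 16): r unchanged
  event 4 (t=18: INC r by 10): r (absent) -> 10
  event 5 (t=24: SET q = 29): r unchanged
  event 6 (t=26: DEC q by 3): r unchanged
Final: r = 10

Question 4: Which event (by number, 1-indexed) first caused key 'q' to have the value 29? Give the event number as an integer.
Answer: 5

Derivation:
Looking for first event where q becomes 29:
  event 2: q = 5
  event 3: q = 5
  event 4: q = 5
  event 5: q 5 -> 29  <-- first match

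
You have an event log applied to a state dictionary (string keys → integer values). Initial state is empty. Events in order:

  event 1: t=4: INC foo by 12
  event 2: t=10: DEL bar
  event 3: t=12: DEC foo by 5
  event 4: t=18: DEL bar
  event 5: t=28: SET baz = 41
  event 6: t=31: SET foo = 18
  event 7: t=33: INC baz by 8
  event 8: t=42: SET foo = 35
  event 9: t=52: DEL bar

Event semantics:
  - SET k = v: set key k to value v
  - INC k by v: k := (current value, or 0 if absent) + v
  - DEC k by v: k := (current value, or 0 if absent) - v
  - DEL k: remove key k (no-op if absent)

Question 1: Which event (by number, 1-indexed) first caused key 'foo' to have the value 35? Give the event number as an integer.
Answer: 8

Derivation:
Looking for first event where foo becomes 35:
  event 1: foo = 12
  event 2: foo = 12
  event 3: foo = 7
  event 4: foo = 7
  event 5: foo = 7
  event 6: foo = 18
  event 7: foo = 18
  event 8: foo 18 -> 35  <-- first match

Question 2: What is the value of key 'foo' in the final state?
Answer: 35

Derivation:
Track key 'foo' through all 9 events:
  event 1 (t=4: INC foo by 12): foo (absent) -> 12
  event 2 (t=10: DEL bar): foo unchanged
  event 3 (t=12: DEC foo by 5): foo 12 -> 7
  event 4 (t=18: DEL bar): foo unchanged
  event 5 (t=28: SET baz = 41): foo unchanged
  event 6 (t=31: SET foo = 18): foo 7 -> 18
  event 7 (t=33: INC baz by 8): foo unchanged
  event 8 (t=42: SET foo = 35): foo 18 -> 35
  event 9 (t=52: DEL bar): foo unchanged
Final: foo = 35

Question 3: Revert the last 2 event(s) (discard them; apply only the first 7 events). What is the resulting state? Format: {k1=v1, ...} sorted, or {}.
Keep first 7 events (discard last 2):
  after event 1 (t=4: INC foo by 12): {foo=12}
  after event 2 (t=10: DEL bar): {foo=12}
  after event 3 (t=12: DEC foo by 5): {foo=7}
  after event 4 (t=18: DEL bar): {foo=7}
  after event 5 (t=28: SET baz = 41): {baz=41, foo=7}
  after event 6 (t=31: SET foo = 18): {baz=41, foo=18}
  after event 7 (t=33: INC baz by 8): {baz=49, foo=18}

Answer: {baz=49, foo=18}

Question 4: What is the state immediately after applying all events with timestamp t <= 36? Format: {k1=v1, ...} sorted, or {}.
Answer: {baz=49, foo=18}

Derivation:
Apply events with t <= 36 (7 events):
  after event 1 (t=4: INC foo by 12): {foo=12}
  after event 2 (t=10: DEL bar): {foo=12}
  after event 3 (t=12: DEC foo by 5): {foo=7}
  after event 4 (t=18: DEL bar): {foo=7}
  after event 5 (t=28: SET baz = 41): {baz=41, foo=7}
  after event 6 (t=31: SET foo = 18): {baz=41, foo=18}
  after event 7 (t=33: INC baz by 8): {baz=49, foo=18}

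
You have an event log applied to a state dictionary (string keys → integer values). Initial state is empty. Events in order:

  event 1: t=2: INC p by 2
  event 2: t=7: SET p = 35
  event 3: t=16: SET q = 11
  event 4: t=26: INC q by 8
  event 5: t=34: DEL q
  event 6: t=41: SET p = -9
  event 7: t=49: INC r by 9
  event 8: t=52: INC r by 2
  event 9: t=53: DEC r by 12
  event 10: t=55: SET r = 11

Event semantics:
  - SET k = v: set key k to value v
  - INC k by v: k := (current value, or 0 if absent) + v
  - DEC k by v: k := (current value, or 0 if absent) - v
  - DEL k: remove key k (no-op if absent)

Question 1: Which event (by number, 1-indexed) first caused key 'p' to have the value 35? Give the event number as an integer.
Looking for first event where p becomes 35:
  event 1: p = 2
  event 2: p 2 -> 35  <-- first match

Answer: 2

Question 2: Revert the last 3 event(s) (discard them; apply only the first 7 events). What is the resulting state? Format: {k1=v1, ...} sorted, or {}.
Answer: {p=-9, r=9}

Derivation:
Keep first 7 events (discard last 3):
  after event 1 (t=2: INC p by 2): {p=2}
  after event 2 (t=7: SET p = 35): {p=35}
  after event 3 (t=16: SET q = 11): {p=35, q=11}
  after event 4 (t=26: INC q by 8): {p=35, q=19}
  after event 5 (t=34: DEL q): {p=35}
  after event 6 (t=41: SET p = -9): {p=-9}
  after event 7 (t=49: INC r by 9): {p=-9, r=9}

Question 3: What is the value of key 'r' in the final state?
Track key 'r' through all 10 events:
  event 1 (t=2: INC p by 2): r unchanged
  event 2 (t=7: SET p = 35): r unchanged
  event 3 (t=16: SET q = 11): r unchanged
  event 4 (t=26: INC q by 8): r unchanged
  event 5 (t=34: DEL q): r unchanged
  event 6 (t=41: SET p = -9): r unchanged
  event 7 (t=49: INC r by 9): r (absent) -> 9
  event 8 (t=52: INC r by 2): r 9 -> 11
  event 9 (t=53: DEC r by 12): r 11 -> -1
  event 10 (t=55: SET r = 11): r -1 -> 11
Final: r = 11

Answer: 11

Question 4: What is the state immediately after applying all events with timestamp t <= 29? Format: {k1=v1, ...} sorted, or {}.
Answer: {p=35, q=19}

Derivation:
Apply events with t <= 29 (4 events):
  after event 1 (t=2: INC p by 2): {p=2}
  after event 2 (t=7: SET p = 35): {p=35}
  after event 3 (t=16: SET q = 11): {p=35, q=11}
  after event 4 (t=26: INC q by 8): {p=35, q=19}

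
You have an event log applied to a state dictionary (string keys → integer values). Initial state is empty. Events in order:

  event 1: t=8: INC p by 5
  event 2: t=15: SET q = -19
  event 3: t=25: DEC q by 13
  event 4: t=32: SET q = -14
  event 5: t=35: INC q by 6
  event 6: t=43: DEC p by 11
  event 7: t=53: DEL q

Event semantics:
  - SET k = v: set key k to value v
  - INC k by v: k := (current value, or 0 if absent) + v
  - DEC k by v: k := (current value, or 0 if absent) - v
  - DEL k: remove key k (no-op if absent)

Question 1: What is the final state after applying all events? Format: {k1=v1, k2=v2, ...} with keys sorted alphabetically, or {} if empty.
Answer: {p=-6}

Derivation:
  after event 1 (t=8: INC p by 5): {p=5}
  after event 2 (t=15: SET q = -19): {p=5, q=-19}
  after event 3 (t=25: DEC q by 13): {p=5, q=-32}
  after event 4 (t=32: SET q = -14): {p=5, q=-14}
  after event 5 (t=35: INC q by 6): {p=5, q=-8}
  after event 6 (t=43: DEC p by 11): {p=-6, q=-8}
  after event 7 (t=53: DEL q): {p=-6}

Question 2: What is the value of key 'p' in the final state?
Track key 'p' through all 7 events:
  event 1 (t=8: INC p by 5): p (absent) -> 5
  event 2 (t=15: SET q = -19): p unchanged
  event 3 (t=25: DEC q by 13): p unchanged
  event 4 (t=32: SET q = -14): p unchanged
  event 5 (t=35: INC q by 6): p unchanged
  event 6 (t=43: DEC p by 11): p 5 -> -6
  event 7 (t=53: DEL q): p unchanged
Final: p = -6

Answer: -6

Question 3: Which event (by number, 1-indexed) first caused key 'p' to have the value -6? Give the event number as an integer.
Looking for first event where p becomes -6:
  event 1: p = 5
  event 2: p = 5
  event 3: p = 5
  event 4: p = 5
  event 5: p = 5
  event 6: p 5 -> -6  <-- first match

Answer: 6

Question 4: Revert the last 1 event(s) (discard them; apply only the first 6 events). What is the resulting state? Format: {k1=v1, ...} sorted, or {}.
Answer: {p=-6, q=-8}

Derivation:
Keep first 6 events (discard last 1):
  after event 1 (t=8: INC p by 5): {p=5}
  after event 2 (t=15: SET q = -19): {p=5, q=-19}
  after event 3 (t=25: DEC q by 13): {p=5, q=-32}
  after event 4 (t=32: SET q = -14): {p=5, q=-14}
  after event 5 (t=35: INC q by 6): {p=5, q=-8}
  after event 6 (t=43: DEC p by 11): {p=-6, q=-8}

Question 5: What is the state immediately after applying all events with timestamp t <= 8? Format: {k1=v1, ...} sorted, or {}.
Apply events with t <= 8 (1 events):
  after event 1 (t=8: INC p by 5): {p=5}

Answer: {p=5}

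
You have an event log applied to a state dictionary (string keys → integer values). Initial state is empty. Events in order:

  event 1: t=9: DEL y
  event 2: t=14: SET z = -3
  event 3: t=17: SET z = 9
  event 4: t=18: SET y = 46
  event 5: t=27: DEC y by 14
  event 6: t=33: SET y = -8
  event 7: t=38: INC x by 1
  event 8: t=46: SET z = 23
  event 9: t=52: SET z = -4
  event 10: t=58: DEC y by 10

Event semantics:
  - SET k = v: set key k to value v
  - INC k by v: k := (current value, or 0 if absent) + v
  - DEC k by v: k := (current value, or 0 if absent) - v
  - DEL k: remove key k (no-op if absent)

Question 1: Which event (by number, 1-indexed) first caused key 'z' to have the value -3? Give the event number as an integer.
Looking for first event where z becomes -3:
  event 2: z (absent) -> -3  <-- first match

Answer: 2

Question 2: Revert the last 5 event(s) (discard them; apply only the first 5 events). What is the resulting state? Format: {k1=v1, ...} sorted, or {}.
Answer: {y=32, z=9}

Derivation:
Keep first 5 events (discard last 5):
  after event 1 (t=9: DEL y): {}
  after event 2 (t=14: SET z = -3): {z=-3}
  after event 3 (t=17: SET z = 9): {z=9}
  after event 4 (t=18: SET y = 46): {y=46, z=9}
  after event 5 (t=27: DEC y by 14): {y=32, z=9}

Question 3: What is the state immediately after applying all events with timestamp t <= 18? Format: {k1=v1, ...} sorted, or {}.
Answer: {y=46, z=9}

Derivation:
Apply events with t <= 18 (4 events):
  after event 1 (t=9: DEL y): {}
  after event 2 (t=14: SET z = -3): {z=-3}
  after event 3 (t=17: SET z = 9): {z=9}
  after event 4 (t=18: SET y = 46): {y=46, z=9}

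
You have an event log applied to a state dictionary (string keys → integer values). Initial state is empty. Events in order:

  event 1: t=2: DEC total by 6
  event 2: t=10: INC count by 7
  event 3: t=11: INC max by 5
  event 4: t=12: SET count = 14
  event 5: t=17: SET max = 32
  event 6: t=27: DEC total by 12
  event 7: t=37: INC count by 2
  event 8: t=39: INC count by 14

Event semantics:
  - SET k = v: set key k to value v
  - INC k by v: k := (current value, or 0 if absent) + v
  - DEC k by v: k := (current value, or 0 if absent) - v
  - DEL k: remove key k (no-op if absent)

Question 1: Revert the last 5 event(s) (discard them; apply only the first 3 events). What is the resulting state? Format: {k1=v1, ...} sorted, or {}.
Answer: {count=7, max=5, total=-6}

Derivation:
Keep first 3 events (discard last 5):
  after event 1 (t=2: DEC total by 6): {total=-6}
  after event 2 (t=10: INC count by 7): {count=7, total=-6}
  after event 3 (t=11: INC max by 5): {count=7, max=5, total=-6}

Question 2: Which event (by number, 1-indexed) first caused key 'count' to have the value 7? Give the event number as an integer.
Answer: 2

Derivation:
Looking for first event where count becomes 7:
  event 2: count (absent) -> 7  <-- first match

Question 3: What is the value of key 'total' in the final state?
Track key 'total' through all 8 events:
  event 1 (t=2: DEC total by 6): total (absent) -> -6
  event 2 (t=10: INC count by 7): total unchanged
  event 3 (t=11: INC max by 5): total unchanged
  event 4 (t=12: SET count = 14): total unchanged
  event 5 (t=17: SET max = 32): total unchanged
  event 6 (t=27: DEC total by 12): total -6 -> -18
  event 7 (t=37: INC count by 2): total unchanged
  event 8 (t=39: INC count by 14): total unchanged
Final: total = -18

Answer: -18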